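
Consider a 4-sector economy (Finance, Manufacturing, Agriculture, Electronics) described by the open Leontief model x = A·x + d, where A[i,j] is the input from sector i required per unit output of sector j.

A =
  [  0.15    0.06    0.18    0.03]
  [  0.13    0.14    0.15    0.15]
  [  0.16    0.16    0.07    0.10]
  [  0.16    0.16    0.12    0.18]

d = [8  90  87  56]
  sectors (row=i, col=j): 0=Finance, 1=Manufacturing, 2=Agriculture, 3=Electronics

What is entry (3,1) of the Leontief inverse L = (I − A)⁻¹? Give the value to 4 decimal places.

L[3,1] = 0.3263

Form M = I − A:
  [  0.85   -0.06   -0.18   -0.03]
  [ -0.13    0.86   -0.15   -0.15]
  [ -0.16   -0.16    0.93   -0.10]
  [ -0.16   -0.16   -0.12    0.82]
Leontief inverse L = M⁻¹:
  [  1.2767    0.1634    0.2879    0.1117]
  [  0.3091    1.2943    0.3054    0.2853]
  [  0.3110    0.2859    1.2088    0.2111]
  [  0.3549    0.3263    0.2927    1.3279]
Total output x = L · d:
  x_0 = 1.2767·8 + 0.1634·90 + 0.2879·87 + 0.1117·56 = 56.2204
  x_1 = 0.3091·8 + 1.2943·90 + 0.3054·87 + 0.2853·56 = 161.5031
  x_2 = 0.3110·8 + 0.2859·90 + 1.2088·87 + 0.2111·56 = 145.2024
  x_3 = 0.3549·8 + 0.3263·90 + 0.2927·87 + 1.3279·56 = 132.0244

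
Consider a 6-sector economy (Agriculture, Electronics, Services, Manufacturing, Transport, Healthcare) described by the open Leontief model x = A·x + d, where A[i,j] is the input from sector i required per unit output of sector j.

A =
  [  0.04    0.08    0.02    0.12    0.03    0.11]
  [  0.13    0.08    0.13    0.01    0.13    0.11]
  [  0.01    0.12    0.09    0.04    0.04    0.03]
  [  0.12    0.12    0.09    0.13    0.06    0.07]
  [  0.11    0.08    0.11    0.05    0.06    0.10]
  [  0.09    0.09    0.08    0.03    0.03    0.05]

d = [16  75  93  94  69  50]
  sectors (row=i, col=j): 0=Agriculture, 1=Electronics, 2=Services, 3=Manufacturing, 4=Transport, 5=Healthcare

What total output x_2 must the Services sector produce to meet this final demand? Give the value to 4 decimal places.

137.6673

Form M = I − A:
  [  0.96   -0.08   -0.02   -0.12   -0.03   -0.11]
  [ -0.13    0.92   -0.13   -0.01   -0.13   -0.11]
  [ -0.01   -0.12    0.91   -0.04   -0.04   -0.03]
  [ -0.12   -0.12   -0.09    0.87   -0.06   -0.07]
  [ -0.11   -0.08   -0.11   -0.05    0.94   -0.10]
  [ -0.09   -0.09   -0.08   -0.03   -0.03    0.95]
Leontief inverse L = M⁻¹:
  [  1.1091    0.1531    0.0871    0.1690    0.0765    0.1694]
  [  0.2105    1.1785    0.2198    0.0702    0.1897    0.1929]
  [  0.0620    0.1795    1.1498    0.0709    0.0827    0.0782]
  [  0.2124    0.2261    0.1853    1.2027    0.1278    0.1587]
  [  0.1814    0.1676    0.1880    0.1055    1.1130    0.1713]
  [  0.1427    0.1537    0.1377    0.0699    0.0714    1.1040]
Total output x = L · d:
  x_0 = 1.1091·16 + 0.1531·75 + 0.0871·93 + 0.1690·94 + 0.0765·69 + 0.1694·50 = 66.9521
  x_1 = 0.2105·16 + 1.1785·75 + 0.2198·93 + 0.0702·94 + 0.1897·69 + 0.1929·50 = 141.5303
  x_2 = 0.0620·16 + 0.1795·75 + 1.1498·93 + 0.0709·94 + 0.0827·69 + 0.0782·50 = 137.6673
  x_3 = 0.2124·16 + 0.2261·75 + 0.1853·93 + 1.2027·94 + 0.1278·69 + 0.1587·50 = 167.3945
  x_4 = 0.1814·16 + 0.1676·75 + 0.1880·93 + 0.1055·94 + 1.1130·69 + 0.1713·50 = 128.2249
  x_5 = 0.1427·16 + 0.1537·75 + 0.1377·93 + 0.0699·94 + 0.0714·69 + 1.1040·50 = 93.3109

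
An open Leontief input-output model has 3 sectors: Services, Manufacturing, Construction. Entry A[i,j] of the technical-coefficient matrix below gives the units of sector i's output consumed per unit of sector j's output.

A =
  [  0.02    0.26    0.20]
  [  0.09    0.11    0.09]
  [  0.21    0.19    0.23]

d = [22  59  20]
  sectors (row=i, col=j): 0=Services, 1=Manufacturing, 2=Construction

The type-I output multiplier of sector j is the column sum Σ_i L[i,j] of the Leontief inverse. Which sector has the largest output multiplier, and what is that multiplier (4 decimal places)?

Form M = I − A:
  [  0.98   -0.26   -0.20]
  [ -0.09    0.89   -0.09]
  [ -0.21   -0.19    0.77]
Leontief inverse L = M⁻¹:
  [  1.1304    0.4030    0.3407]
  [  0.1492    1.2055    0.1797]
  [  0.3451    0.4074    1.4360]
Total output x = L · d:
  x_0 = 1.1304·22 + 0.4030·59 + 0.3407·20 = 55.4593
  x_1 = 0.1492·22 + 1.2055·59 + 0.1797·20 = 78.0029
  x_2 = 0.3451·22 + 0.4074·59 + 1.4360·20 = 60.3467
Output multipliers (column sums of L):
  Services: 1.6248
  Manufacturing: 2.0159
  Construction: 1.9563

Manufacturing (2.0159)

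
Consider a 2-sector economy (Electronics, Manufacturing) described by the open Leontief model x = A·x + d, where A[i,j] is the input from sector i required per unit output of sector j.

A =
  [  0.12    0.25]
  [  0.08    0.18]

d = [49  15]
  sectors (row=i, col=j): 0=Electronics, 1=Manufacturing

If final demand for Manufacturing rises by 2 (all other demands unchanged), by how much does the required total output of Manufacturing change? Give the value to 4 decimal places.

Form M = I − A:
  [  0.88   -0.25]
  [ -0.08    0.82]
Leontief inverse L = M⁻¹:
  [  1.1688    0.3563]
  [  0.1140    1.2543]
Total output x = L · d:
  x_0 = 1.1688·49 + 0.3563·15 = 62.6140
  x_1 = 0.1140·49 + 1.2543·15 = 24.4014
Δx_1 = L[1,1] · Δd_1 = 1.2543 · 2 = 2.5086

2.5086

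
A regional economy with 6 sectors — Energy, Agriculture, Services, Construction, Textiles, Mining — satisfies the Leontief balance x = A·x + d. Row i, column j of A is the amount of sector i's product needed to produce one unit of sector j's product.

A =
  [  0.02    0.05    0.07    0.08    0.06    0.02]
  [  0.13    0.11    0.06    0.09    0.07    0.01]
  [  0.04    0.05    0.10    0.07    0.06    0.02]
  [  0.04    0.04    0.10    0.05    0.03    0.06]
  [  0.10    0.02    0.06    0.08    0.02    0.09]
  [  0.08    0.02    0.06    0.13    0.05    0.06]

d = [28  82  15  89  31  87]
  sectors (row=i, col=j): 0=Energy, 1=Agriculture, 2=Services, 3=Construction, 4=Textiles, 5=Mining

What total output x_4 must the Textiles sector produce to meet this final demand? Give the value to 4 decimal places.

Form M = I − A:
  [  0.98   -0.05   -0.07   -0.08   -0.06   -0.02]
  [ -0.13    0.89   -0.06   -0.09   -0.07   -0.01]
  [ -0.04   -0.05    0.90   -0.07   -0.06   -0.02]
  [ -0.04   -0.04   -0.10    0.95   -0.03   -0.06]
  [ -0.10   -0.02   -0.06   -0.08    0.98   -0.09]
  [ -0.08   -0.02   -0.06   -0.13   -0.05    0.94]
Leontief inverse L = M⁻¹:
  [  1.0509    0.0730    0.1076    0.1158    0.0818    0.0406]
  [  0.1773    1.1499    0.1164    0.1466    0.1065    0.0380]
  [  0.0734    0.0761    1.1427    0.1105    0.0854    0.0419]
  [  0.0708    0.0639    0.1399    1.0905    0.0549    0.0800]
  [  0.1317    0.0451    0.1048    0.1269    1.0478    0.1139]
  [  0.1147    0.0468    0.1095    0.1776    0.0780    1.0879]
Total output x = L · d:
  x_0 = 1.0509·28 + 0.0730·82 + 0.1076·15 + 0.1158·89 + 0.0818·31 + 0.0406·87 = 53.4047
  x_1 = 0.1773·28 + 1.1499·82 + 0.1164·15 + 0.1466·89 + 0.1065·31 + 0.0380·87 = 120.6647
  x_2 = 0.0734·28 + 0.0761·82 + 1.1427·15 + 0.1105·89 + 0.0854·31 + 0.0419·87 = 41.5695
  x_3 = 0.0708·28 + 0.0639·82 + 0.1399·15 + 1.0905·89 + 0.0549·31 + 0.0800·87 = 115.0450
  x_4 = 0.1317·28 + 0.0451·82 + 0.1048·15 + 0.1269·89 + 1.0478·31 + 0.1139·87 = 62.6450
  x_5 = 0.1147·28 + 0.0468·82 + 0.1095·15 + 0.1776·89 + 0.0780·31 + 1.0879·87 = 121.5616

62.6450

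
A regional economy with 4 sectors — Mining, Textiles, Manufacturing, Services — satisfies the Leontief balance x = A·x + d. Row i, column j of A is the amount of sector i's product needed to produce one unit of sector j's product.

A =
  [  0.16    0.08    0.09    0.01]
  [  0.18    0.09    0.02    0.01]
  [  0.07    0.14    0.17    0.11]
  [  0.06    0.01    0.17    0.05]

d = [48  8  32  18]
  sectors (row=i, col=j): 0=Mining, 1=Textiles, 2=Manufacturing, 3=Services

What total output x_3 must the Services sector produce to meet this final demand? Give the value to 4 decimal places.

32.6807

Form M = I − A:
  [  0.84   -0.08   -0.09   -0.01]
  [ -0.18    0.91   -0.02   -0.01]
  [ -0.07   -0.14    0.83   -0.11]
  [ -0.06   -0.01   -0.17    0.95]
Leontief inverse L = M⁻¹:
  [  1.2326    0.1307    0.1431    0.0309]
  [  0.2485    1.1300    0.0585    0.0213]
  [  0.1603    0.2093    1.2579    0.1495]
  [  0.1092    0.0576    0.2348    1.0816]
Total output x = L · d:
  x_0 = 1.2326·48 + 0.1307·8 + 0.1431·32 + 0.0309·18 = 65.3491
  x_1 = 0.2485·48 + 1.1300·8 + 0.0585·32 + 0.0213·18 = 23.2263
  x_2 = 0.1603·48 + 0.2093·8 + 1.2579·32 + 0.1495·18 = 52.3144
  x_3 = 0.1092·48 + 0.0576·8 + 0.2348·32 + 1.0816·18 = 32.6807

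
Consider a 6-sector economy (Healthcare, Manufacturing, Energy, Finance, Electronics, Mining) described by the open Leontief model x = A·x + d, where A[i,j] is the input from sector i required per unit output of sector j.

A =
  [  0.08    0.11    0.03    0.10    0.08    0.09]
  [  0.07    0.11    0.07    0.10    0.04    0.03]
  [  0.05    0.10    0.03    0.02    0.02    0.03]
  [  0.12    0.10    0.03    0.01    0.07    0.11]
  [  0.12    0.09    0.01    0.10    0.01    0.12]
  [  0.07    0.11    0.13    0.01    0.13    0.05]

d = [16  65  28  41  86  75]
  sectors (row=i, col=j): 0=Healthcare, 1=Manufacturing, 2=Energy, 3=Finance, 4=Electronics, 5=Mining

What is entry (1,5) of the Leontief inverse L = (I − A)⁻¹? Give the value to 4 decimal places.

Form M = I − A:
  [  0.92   -0.11   -0.03   -0.10   -0.08   -0.09]
  [ -0.07    0.89   -0.07   -0.10   -0.04   -0.03]
  [ -0.05   -0.10    0.97   -0.02   -0.02   -0.03]
  [ -0.12   -0.10   -0.03    0.99   -0.07   -0.11]
  [ -0.12   -0.09   -0.01   -0.10    0.99   -0.12]
  [ -0.07   -0.11   -0.13   -0.01   -0.13    0.95]
Leontief inverse L = M⁻¹:
  [  1.1556    0.2012    0.0769    0.1537    0.1340    0.1530]
  [  0.1315    1.1861    0.1057    0.1443    0.0814    0.0802]
  [  0.0851    0.1462    1.0538    0.0498    0.0451    0.0574]
  [  0.1848    0.1831    0.0750    1.0626    0.1205    0.1639]
  [  0.1885    0.1762    0.0579    0.1476    1.0673    0.1772]
  [  0.1398    0.1982    0.1708    0.0662    0.1728    1.1070]
Total output x = L · d:
  x_0 = 1.1556·16 + 0.2012·65 + 0.0769·28 + 0.1537·41 + 0.1340·86 + 0.1530·75 = 63.0217
  x_1 = 0.1315·16 + 1.1861·65 + 0.1057·28 + 0.1443·41 + 0.0814·86 + 0.0802·75 = 101.0965
  x_2 = 0.0851·16 + 0.1462·65 + 1.0538·28 + 0.0498·41 + 0.0451·86 + 0.0574·75 = 50.6020
  x_3 = 0.1848·16 + 0.1831·65 + 0.0750·28 + 1.0626·41 + 0.1205·86 + 0.1639·75 = 83.1831
  x_4 = 0.1885·16 + 0.1762·65 + 0.0579·28 + 0.1476·41 + 1.0673·86 + 0.1772·75 = 127.2185
  x_5 = 0.1398·16 + 0.1982·65 + 0.1708·28 + 0.0662·41 + 0.1728·86 + 1.1070·75 = 120.5059

L[1,5] = 0.0802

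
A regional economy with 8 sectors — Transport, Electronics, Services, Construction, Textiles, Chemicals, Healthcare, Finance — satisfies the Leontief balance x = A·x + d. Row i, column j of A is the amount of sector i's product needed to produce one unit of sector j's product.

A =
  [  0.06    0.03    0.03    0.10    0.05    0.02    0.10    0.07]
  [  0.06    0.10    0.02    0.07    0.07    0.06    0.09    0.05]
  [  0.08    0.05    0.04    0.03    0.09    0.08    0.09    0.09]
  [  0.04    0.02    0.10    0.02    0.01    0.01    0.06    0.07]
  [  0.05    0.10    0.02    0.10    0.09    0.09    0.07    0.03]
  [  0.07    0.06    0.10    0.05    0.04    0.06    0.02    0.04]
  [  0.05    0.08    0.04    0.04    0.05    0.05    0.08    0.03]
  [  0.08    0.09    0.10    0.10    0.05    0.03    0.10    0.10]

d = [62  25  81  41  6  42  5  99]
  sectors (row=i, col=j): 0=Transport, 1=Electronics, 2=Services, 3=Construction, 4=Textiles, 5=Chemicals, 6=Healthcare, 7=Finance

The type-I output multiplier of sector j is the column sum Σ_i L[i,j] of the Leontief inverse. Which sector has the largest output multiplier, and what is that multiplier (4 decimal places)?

Form M = I − A:
  [  0.94   -0.03   -0.03   -0.10   -0.05   -0.02   -0.10   -0.07]
  [ -0.06    0.90   -0.02   -0.07   -0.07   -0.06   -0.09   -0.05]
  [ -0.08   -0.05    0.96   -0.03   -0.09   -0.08   -0.09   -0.09]
  [ -0.04   -0.02   -0.10    0.98   -0.01   -0.01   -0.06   -0.07]
  [ -0.05   -0.10   -0.02   -0.10    0.91   -0.09   -0.07   -0.03]
  [ -0.07   -0.06   -0.10   -0.05   -0.04    0.94   -0.02   -0.04]
  [ -0.05   -0.08   -0.04   -0.04   -0.05   -0.05    0.92   -0.03]
  [ -0.08   -0.09   -0.10   -0.10   -0.05   -0.03   -0.10    0.90]
Leontief inverse L = M⁻¹:
  [  1.1119    0.0870    0.0807    0.1545    0.0962    0.0599    0.1693    0.1229]
  [  0.1193    1.1688    0.0741    0.1340    0.1251    0.1091    0.1668    0.1066]
  [  0.1462    0.1248    1.0998    0.1025    0.1514    0.1344    0.1735    0.1531]
  [  0.0824    0.0638    0.1366    1.0610    0.0490    0.0432    0.1148    0.1135]
  [  0.1115    0.1706    0.0783    0.1653    1.1469    0.1421    0.1472    0.0883]
  [  0.1239    0.1153    0.1473    0.1040    0.0898    1.1037    0.0870    0.0938]
  [  0.0987    0.1358    0.0824    0.0911    0.0960    0.0911    1.1425    0.0759]
  [  0.1575    0.1740    0.1704    0.1792    0.1207    0.0908    0.2018    1.1788]
Total output x = L · d:
  x_0 = 1.1119·62 + 0.0870·25 + 0.0807·81 + 0.1545·41 + 0.0962·6 + 0.0599·42 + 0.1693·5 + 0.1229·99 = 100.0893
  x_1 = 0.1193·62 + 1.1688·25 + 0.0741·81 + 0.1340·41 + 0.1251·6 + 0.1091·42 + 0.1668·5 + 0.1066·99 = 64.8336
  x_2 = 0.1462·62 + 0.1248·25 + 1.0998·81 + 0.1025·41 + 0.1514·6 + 0.1344·42 + 0.1735·5 + 0.1531·99 = 128.0473
  x_3 = 0.0824·62 + 0.0638·25 + 0.1366·81 + 1.0610·41 + 0.0490·6 + 0.0432·42 + 0.1148·5 + 0.1135·99 = 75.1869
  x_4 = 0.1115·62 + 0.1706·25 + 0.0783·81 + 0.1653·41 + 1.1469·6 + 0.1421·42 + 0.1472·5 + 0.0883·99 = 46.6210
  x_5 = 0.1239·62 + 0.1153·25 + 0.1473·81 + 0.1040·41 + 0.0898·6 + 1.1037·42 + 0.0870·5 + 0.0938·99 = 83.3791
  x_6 = 0.0987·62 + 0.1358·25 + 0.0824·81 + 0.0911·41 + 0.0960·6 + 0.0911·42 + 1.1425·5 + 0.0759·99 = 37.5496
  x_7 = 0.1575·62 + 0.1740·25 + 0.1704·81 + 0.1792·41 + 0.1207·6 + 0.0908·42 + 0.2018·5 + 1.1788·99 = 157.5033
Output multipliers (column sums of L):
  Transport: 1.9514
  Electronics: 2.0400
  Services: 1.8696
  Construction: 1.9915
  Textiles: 1.8751
  Chemicals: 1.7742
  Healthcare: 2.2027
  Finance: 1.9329

Healthcare (2.2027)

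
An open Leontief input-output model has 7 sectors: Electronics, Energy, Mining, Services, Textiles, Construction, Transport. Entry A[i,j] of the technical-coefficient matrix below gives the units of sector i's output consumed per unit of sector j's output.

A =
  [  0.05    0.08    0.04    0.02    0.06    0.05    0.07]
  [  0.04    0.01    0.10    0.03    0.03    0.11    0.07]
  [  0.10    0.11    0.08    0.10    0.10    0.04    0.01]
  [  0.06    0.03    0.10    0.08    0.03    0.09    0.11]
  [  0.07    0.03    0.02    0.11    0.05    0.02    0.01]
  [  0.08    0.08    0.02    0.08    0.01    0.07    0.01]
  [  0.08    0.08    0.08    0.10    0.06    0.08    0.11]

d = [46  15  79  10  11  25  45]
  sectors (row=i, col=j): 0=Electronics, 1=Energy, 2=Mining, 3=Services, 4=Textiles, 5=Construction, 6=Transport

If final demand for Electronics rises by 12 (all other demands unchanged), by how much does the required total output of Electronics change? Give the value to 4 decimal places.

13.1280

Form M = I − A:
  [  0.95   -0.08   -0.04   -0.02   -0.06   -0.05   -0.07]
  [ -0.04    0.99   -0.10   -0.03   -0.03   -0.11   -0.07]
  [ -0.10   -0.11    0.92   -0.10   -0.10   -0.04   -0.01]
  [ -0.06   -0.03   -0.10    0.92   -0.03   -0.09   -0.11]
  [ -0.07   -0.03   -0.02   -0.11    0.95   -0.02   -0.01]
  [ -0.08   -0.08   -0.02   -0.08   -0.01    0.93   -0.01]
  [ -0.08   -0.08   -0.08   -0.10   -0.06   -0.08    0.89]
Leontief inverse L = M⁻¹:
  [  1.0940    0.1184    0.0810    0.0671    0.0912    0.0939    0.1066]
  [  0.0916    1.0588    0.1422    0.0846    0.0651    0.1549    0.1050]
  [  0.1618    0.1624    1.1404    0.1657    0.1456    0.1014    0.0616]
  [  0.1253    0.0904    0.1594    1.1499    0.0758    0.1513    0.1634]
  [  0.1055    0.0600    0.0558    0.1486    1.0752    0.0565    0.0447]
  [  0.1190    0.1147    0.0596    0.1191    0.0359    1.1141    0.0467]
  [  0.1530    0.1449    0.1496    0.1785    0.1114    0.1524    1.1737]
Total output x = L · d:
  x_0 = 1.0940·46 + 0.1184·15 + 0.0810·79 + 0.0671·10 + 0.0912·11 + 0.0939·25 + 0.1066·45 = 67.3233
  x_1 = 0.0916·46 + 1.0588·15 + 0.1422·79 + 0.0846·10 + 0.0651·11 + 0.1549·25 + 0.1050·45 = 41.4894
  x_2 = 0.1618·46 + 0.1624·15 + 1.1404·79 + 0.1657·10 + 0.1456·11 + 0.1014·25 + 0.0616·45 = 108.5314
  x_3 = 0.1253·46 + 0.0904·15 + 0.1594·79 + 1.1499·10 + 0.0758·11 + 0.1513·25 + 0.1634·45 = 43.1826
  x_4 = 0.1055·46 + 0.0600·15 + 0.0558·79 + 0.1486·10 + 1.0752·11 + 0.0565·25 + 0.0447·45 = 26.8986
  x_5 = 0.1190·46 + 0.1147·15 + 0.0596·79 + 0.1191·10 + 0.0359·11 + 1.1141·25 + 0.0467·45 = 43.4472
  x_6 = 0.1530·46 + 0.1449·15 + 0.1496·79 + 0.1785·10 + 0.1114·11 + 0.1524·25 + 1.1737·45 = 80.6691
Δx_0 = L[0,0] · Δd_0 = 1.0940 · 12 = 13.1280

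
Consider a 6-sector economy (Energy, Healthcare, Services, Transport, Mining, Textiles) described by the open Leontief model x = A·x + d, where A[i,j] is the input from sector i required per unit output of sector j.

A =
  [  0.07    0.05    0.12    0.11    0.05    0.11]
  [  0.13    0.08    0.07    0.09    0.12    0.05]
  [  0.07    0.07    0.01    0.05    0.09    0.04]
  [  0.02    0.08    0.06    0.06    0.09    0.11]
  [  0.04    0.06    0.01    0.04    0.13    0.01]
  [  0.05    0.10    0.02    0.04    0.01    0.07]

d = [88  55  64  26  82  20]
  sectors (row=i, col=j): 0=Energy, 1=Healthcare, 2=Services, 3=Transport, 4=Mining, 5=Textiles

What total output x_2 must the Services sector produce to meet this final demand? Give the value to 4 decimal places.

Form M = I − A:
  [  0.93   -0.05   -0.12   -0.11   -0.05   -0.11]
  [ -0.13    0.92   -0.07   -0.09   -0.12   -0.05]
  [ -0.07   -0.07    0.99   -0.05   -0.09   -0.04]
  [ -0.02   -0.08   -0.06    0.94   -0.09   -0.11]
  [ -0.04   -0.06   -0.01   -0.04    0.87   -0.01]
  [ -0.05   -0.10   -0.02   -0.04   -0.01    0.93]
Leontief inverse L = M⁻¹:
  [  1.1202    0.1125    0.1581    0.1622    0.1149    0.1658]
  [  0.1862    1.1437    0.1167    0.1505    0.1973    0.1085]
  [  0.1054    0.1095    1.0388    0.0871    0.1385    0.0748]
  [  0.0631    0.1318    0.0882    1.1012    0.1466    0.1502]
  [  0.0694    0.0930    0.0319    0.0703    1.1772    0.0356]
  [  0.0860    0.1381    0.0475    0.0749    0.0493    1.1043]
Total output x = L · d:
  x_0 = 1.1202·88 + 0.1125·55 + 0.1581·64 + 0.1622·26 + 0.1149·82 + 0.1658·20 = 131.8468
  x_1 = 0.1862·88 + 1.1437·55 + 0.1167·64 + 0.1505·26 + 0.1973·82 + 0.1085·20 = 109.0283
  x_2 = 0.1054·88 + 0.1095·55 + 1.0388·64 + 0.0871·26 + 0.1385·82 + 0.0748·20 = 96.8966
  x_3 = 0.0631·88 + 0.1318·55 + 0.0882·64 + 1.1012·26 + 0.1466·82 + 0.1502·20 = 62.0999
  x_4 = 0.0694·88 + 0.0930·55 + 0.0319·64 + 0.0703·26 + 1.1772·82 + 0.0356·20 = 112.3349
  x_5 = 0.0860·88 + 0.1381·55 + 0.0475·64 + 0.0749·26 + 0.0493·82 + 1.1043·20 = 46.2801

96.8966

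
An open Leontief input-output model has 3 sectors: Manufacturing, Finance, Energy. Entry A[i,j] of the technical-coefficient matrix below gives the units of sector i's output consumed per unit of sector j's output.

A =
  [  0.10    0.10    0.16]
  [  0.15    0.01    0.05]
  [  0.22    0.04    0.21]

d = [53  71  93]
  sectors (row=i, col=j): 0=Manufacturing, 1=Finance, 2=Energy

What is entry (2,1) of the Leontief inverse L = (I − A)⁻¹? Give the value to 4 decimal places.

L[2,1] = 0.0888

Form M = I − A:
  [  0.90   -0.10   -0.16]
  [ -0.15    0.99   -0.05]
  [ -0.22   -0.04    0.79]
Leontief inverse L = M⁻¹:
  [  1.1940    0.1307    0.2501]
  [  0.1982    1.0344    0.1056]
  [  0.3426    0.0888    1.3408]
Total output x = L · d:
  x_0 = 1.1940·53 + 0.1307·71 + 0.2501·93 = 95.8240
  x_1 = 0.1982·53 + 1.0344·71 + 0.1056·93 = 93.7690
  x_2 = 0.3426·53 + 0.0888·71 + 1.3408·93 = 149.1545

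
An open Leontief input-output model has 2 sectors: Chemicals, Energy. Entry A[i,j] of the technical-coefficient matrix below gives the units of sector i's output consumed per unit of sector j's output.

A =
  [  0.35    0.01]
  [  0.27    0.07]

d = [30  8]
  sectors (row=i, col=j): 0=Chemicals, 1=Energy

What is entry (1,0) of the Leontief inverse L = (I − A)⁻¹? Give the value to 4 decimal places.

Form M = I − A:
  [  0.65   -0.01]
  [ -0.27    0.93]
Leontief inverse L = M⁻¹:
  [  1.5454    0.0166]
  [  0.4487    1.0801]
Total output x = L · d:
  x_0 = 1.5454·30 + 0.0166·8 = 46.4939
  x_1 = 0.4487·30 + 1.0801·8 = 22.1004

L[1,0] = 0.4487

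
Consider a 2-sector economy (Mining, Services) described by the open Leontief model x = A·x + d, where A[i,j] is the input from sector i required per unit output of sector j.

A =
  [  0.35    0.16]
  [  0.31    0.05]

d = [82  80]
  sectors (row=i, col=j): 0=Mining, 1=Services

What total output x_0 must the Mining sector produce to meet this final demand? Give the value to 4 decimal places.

Form M = I − A:
  [  0.65   -0.16]
  [ -0.31    0.95]
Leontief inverse L = M⁻¹:
  [  1.6728    0.2817]
  [  0.5459    1.1446]
Total output x = L · d:
  x_0 = 1.6728·82 + 0.2817·80 = 159.7112
  x_1 = 0.5459·82 + 1.1446·80 = 136.3268

159.7112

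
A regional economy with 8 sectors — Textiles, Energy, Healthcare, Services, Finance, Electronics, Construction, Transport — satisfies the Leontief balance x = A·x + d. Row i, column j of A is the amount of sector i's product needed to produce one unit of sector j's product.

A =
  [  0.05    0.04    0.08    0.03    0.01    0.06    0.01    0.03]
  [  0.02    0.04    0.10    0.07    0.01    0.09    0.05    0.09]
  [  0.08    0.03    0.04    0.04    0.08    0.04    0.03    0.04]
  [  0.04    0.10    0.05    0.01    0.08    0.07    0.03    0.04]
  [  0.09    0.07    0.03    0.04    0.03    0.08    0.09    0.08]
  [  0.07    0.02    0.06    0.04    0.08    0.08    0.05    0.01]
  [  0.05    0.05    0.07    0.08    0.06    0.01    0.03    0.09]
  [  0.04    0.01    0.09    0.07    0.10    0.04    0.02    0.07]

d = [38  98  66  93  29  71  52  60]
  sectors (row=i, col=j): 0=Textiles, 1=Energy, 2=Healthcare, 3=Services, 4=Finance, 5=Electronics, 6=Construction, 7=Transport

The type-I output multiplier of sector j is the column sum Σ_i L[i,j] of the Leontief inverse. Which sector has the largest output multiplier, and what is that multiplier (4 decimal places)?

Form M = I − A:
  [  0.95   -0.04   -0.08   -0.03   -0.01   -0.06   -0.01   -0.03]
  [ -0.02    0.96   -0.10   -0.07   -0.01   -0.09   -0.05   -0.09]
  [ -0.08   -0.03    0.96   -0.04   -0.08   -0.04   -0.03   -0.04]
  [ -0.04   -0.10   -0.05    0.99   -0.08   -0.07   -0.03   -0.04]
  [ -0.09   -0.07   -0.03   -0.04    0.97   -0.08   -0.09   -0.08]
  [ -0.07   -0.02   -0.06   -0.04   -0.08    0.92   -0.05   -0.01]
  [ -0.05   -0.05   -0.07   -0.08   -0.06   -0.01    0.97   -0.09]
  [ -0.04   -0.01   -0.09   -0.07   -0.10   -0.04   -0.02    0.93]
Leontief inverse L = M⁻¹:
  [  1.0802    0.0611    0.1134    0.0532    0.0406    0.0916    0.0291    0.0552]
  [  0.0656    1.0733    0.1515    0.1078    0.0629    0.1361    0.0796    0.1317]
  [  0.1180    0.0596    1.0810    0.0692    0.1145    0.0796    0.0561    0.0752]
  [  0.0815    0.1305    0.0980    1.0460    0.1184    0.1165    0.0616    0.0819]
  [  0.1369    0.1062    0.0896    0.0830    1.0791    0.1303    0.1217    0.1281]
  [  0.1127    0.0519    0.1024    0.0710    0.1182    1.1224    0.0790    0.0460]
  [  0.0919    0.0848    0.1189    0.1150    0.1049    0.0546    1.0588    0.1333]
  [  0.0863    0.0452    0.1351    0.1033    0.1458    0.0853    0.0514    1.1111]
Total output x = L · d:
  x_0 = 1.0802·38 + 0.0611·98 + 0.1134·66 + 0.0532·93 + 0.0406·29 + 0.0916·71 + 0.0291·52 + 0.0552·60 = 71.9721
  x_1 = 0.0656·38 + 1.0733·98 + 0.1515·66 + 0.1078·93 + 0.0629·29 + 0.1361·71 + 0.0796·52 + 0.1317·60 = 151.2278
  x_2 = 0.1180·38 + 0.0596·98 + 1.0810·66 + 0.0692·93 + 0.1145·29 + 0.0796·71 + 0.0561·52 + 0.0752·60 = 104.5107
  x_3 = 0.0815·38 + 0.1305·98 + 0.0980·66 + 1.0460·93 + 0.1184·29 + 0.1165·71 + 0.0616·52 + 0.0819·60 = 139.4602
  x_4 = 0.1369·38 + 0.1062·98 + 0.0896·66 + 0.0830·93 + 1.0791·29 + 0.1303·71 + 0.1217·52 + 0.1281·60 = 83.8065
  x_5 = 0.1127·38 + 0.0519·98 + 0.1024·66 + 0.0710·93 + 0.1182·29 + 1.1224·71 + 0.0790·52 + 0.0460·60 = 112.7077
  x_6 = 0.0919·38 + 0.0848·98 + 0.1189·66 + 0.1150·93 + 0.1049·29 + 0.0546·71 + 1.0588·52 + 0.1333·60 = 100.3257
  x_7 = 0.0863·38 + 0.0452·98 + 0.1351·66 + 0.1033·93 + 0.1458·29 + 0.0853·71 + 0.0514·52 + 1.1111·60 = 105.8654
Output multipliers (column sums of L):
  Textiles: 1.7731
  Energy: 1.6127
  Healthcare: 1.8899
  Services: 1.6486
  Finance: 1.7843
  Electronics: 1.8165
  Construction: 1.5373
  Transport: 1.7625

Healthcare (1.8899)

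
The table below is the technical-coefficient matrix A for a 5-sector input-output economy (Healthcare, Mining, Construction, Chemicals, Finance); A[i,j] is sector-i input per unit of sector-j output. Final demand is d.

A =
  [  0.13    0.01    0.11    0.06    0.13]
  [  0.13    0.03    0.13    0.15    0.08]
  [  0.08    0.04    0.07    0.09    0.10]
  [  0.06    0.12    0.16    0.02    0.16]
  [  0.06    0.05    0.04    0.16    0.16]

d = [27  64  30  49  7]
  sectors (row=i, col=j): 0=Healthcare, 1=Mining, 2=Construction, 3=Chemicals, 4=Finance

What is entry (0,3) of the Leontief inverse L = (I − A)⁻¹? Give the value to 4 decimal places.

L[0,3] = 0.1366

Form M = I − A:
  [  0.87   -0.01   -0.11   -0.06   -0.13]
  [ -0.13    0.97   -0.13   -0.15   -0.08]
  [ -0.08   -0.04    0.93   -0.09   -0.10]
  [ -0.06   -0.12   -0.16    0.98   -0.16]
  [ -0.06   -0.05   -0.04   -0.16    0.84]
Leontief inverse L = M⁻¹:
  [  1.1994    0.0491    0.1824    0.1366    0.2380]
  [  0.2128    1.0819    0.2254    0.2332    0.2072]
  [  0.1405    0.0778    1.1381    0.1568    0.1945]
  [  0.1441    0.1650    0.2454    1.1229    0.2811]
  [  0.1325    0.1030    0.1274    0.2450    1.2826]
Total output x = L · d:
  x_0 = 1.1994·27 + 0.0491·64 + 0.1824·30 + 0.1366·49 + 0.2380·7 = 49.3527
  x_1 = 0.2128·27 + 1.0819·64 + 0.2254·30 + 0.2332·49 + 0.2072·7 = 94.6279
  x_2 = 0.1405·27 + 0.0778·64 + 1.1381·30 + 0.1568·49 + 0.1945·7 = 51.9603
  x_3 = 0.1441·27 + 0.1650·64 + 0.2454·30 + 1.1229·49 + 0.2811·7 = 78.8023
  x_4 = 0.1325·27 + 0.1030·64 + 0.1274·30 + 0.2450·49 + 1.2826·7 = 34.9754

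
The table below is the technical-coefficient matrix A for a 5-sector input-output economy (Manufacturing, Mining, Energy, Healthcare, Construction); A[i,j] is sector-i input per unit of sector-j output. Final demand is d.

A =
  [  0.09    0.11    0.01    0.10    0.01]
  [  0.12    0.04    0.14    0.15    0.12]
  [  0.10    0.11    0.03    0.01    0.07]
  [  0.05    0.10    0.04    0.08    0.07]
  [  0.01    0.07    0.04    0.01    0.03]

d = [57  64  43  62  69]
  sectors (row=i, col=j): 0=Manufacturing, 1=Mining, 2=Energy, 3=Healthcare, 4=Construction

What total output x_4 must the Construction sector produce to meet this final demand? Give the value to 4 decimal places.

Form M = I − A:
  [  0.91   -0.11   -0.01   -0.10   -0.01]
  [ -0.12    0.96   -0.14   -0.15   -0.12]
  [ -0.10   -0.11    0.97   -0.01   -0.07]
  [ -0.05   -0.10   -0.04    0.92   -0.07]
  [ -0.01   -0.07   -0.04   -0.01    0.97]
Leontief inverse L = M⁻¹:
  [  1.1324    0.1533    0.0418    0.1490    0.0444]
  [  0.1799    1.1163    0.1784    0.2053    0.1676]
  [  0.1403    0.1504    1.0604    0.0524    0.1003]
  [  0.0896    0.1430    0.0722    1.1219    0.1048]
  [  0.0314    0.0898    0.0578    0.0301    1.0487]
Total output x = L · d:
  x_0 = 1.1324·57 + 0.1533·64 + 0.0418·43 + 0.1490·62 + 0.0444·69 = 88.4565
  x_1 = 0.1799·57 + 1.1163·64 + 0.1784·43 + 0.2053·62 + 0.1676·69 = 113.6688
  x_2 = 0.1403·57 + 0.1504·64 + 1.0604·43 + 0.0524·62 + 0.1003·69 = 73.3897
  x_3 = 0.0896·57 + 0.1430·64 + 0.0722·43 + 1.1219·62 + 0.1048·69 = 94.1549
  x_4 = 0.0314·57 + 0.0898·64 + 0.0578·43 + 0.0301·62 + 1.0487·69 = 84.2459

84.2459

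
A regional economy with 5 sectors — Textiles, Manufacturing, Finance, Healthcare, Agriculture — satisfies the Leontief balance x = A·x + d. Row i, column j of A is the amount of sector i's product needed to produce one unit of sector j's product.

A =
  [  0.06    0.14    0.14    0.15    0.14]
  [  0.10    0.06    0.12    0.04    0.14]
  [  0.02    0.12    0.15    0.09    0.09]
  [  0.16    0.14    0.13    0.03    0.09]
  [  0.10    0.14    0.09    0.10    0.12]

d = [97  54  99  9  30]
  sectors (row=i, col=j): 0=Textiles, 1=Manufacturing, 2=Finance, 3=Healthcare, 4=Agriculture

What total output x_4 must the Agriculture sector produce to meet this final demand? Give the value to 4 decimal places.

Form M = I − A:
  [  0.94   -0.14   -0.14   -0.15   -0.14]
  [ -0.10    0.94   -0.12   -0.04   -0.14]
  [ -0.02   -0.12    0.85   -0.09   -0.09]
  [ -0.16   -0.14   -0.13    0.97   -0.09]
  [ -0.10   -0.14   -0.09   -0.10    0.88]
Leontief inverse L = M⁻¹:
  [  1.1755    0.2949    0.3046    0.2522    0.2909]
  [  0.1786    1.1775    0.2415    0.1247    0.2532]
  [  0.1008    0.2315    1.2719    0.1637    0.1997]
  [  0.2518    0.2752    0.2773    1.1304    0.2278]
  [  0.2009    0.2758    0.2346    0.1937    1.2560]
Total output x = L · d:
  x_0 = 1.1755·97 + 0.2949·54 + 0.3046·99 + 0.2522·9 + 0.2909·30 = 171.1031
  x_1 = 0.1786·97 + 1.1775·54 + 0.2415·99 + 0.1247·9 + 0.2532·30 = 113.5379
  x_2 = 0.1008·97 + 0.2315·54 + 1.2719·99 + 0.1637·9 + 0.1997·30 = 155.6679
  x_3 = 0.2518·97 + 0.2752·54 + 0.2773·99 + 1.1304·9 + 0.2278·30 = 83.7544
  x_4 = 0.2009·97 + 0.2758·54 + 0.2346·99 + 0.1937·9 + 1.2560·30 = 97.0354

97.0354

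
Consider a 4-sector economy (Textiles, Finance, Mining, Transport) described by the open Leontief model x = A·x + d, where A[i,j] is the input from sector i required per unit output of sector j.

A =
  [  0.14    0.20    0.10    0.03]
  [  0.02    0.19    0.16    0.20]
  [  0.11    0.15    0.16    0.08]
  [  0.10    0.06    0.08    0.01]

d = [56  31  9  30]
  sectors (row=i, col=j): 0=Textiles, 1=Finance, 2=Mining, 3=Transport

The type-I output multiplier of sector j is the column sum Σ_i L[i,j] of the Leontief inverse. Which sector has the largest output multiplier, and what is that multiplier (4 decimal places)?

Finance (2.1257)

Form M = I − A:
  [  0.86   -0.20   -0.10   -0.03]
  [ -0.02    0.81   -0.16   -0.20]
  [ -0.11   -0.15    0.84   -0.08]
  [ -0.10   -0.06   -0.08    0.99]
Leontief inverse L = M⁻¹:
  [  1.2141    0.3504    0.2232    0.1256]
  [  0.1034    1.3368    0.2952    0.2970]
  [  0.1912    0.2980    1.2862    0.1699]
  [  0.1444    0.1405    0.1444    1.0545]
Total output x = L · d:
  x_0 = 1.2141·56 + 0.3504·31 + 0.2232·9 + 0.1256·30 = 84.6309
  x_1 = 0.1034·56 + 1.3368·31 + 0.2952·9 + 0.2970·30 = 58.7979
  x_2 = 0.1912·56 + 0.2980·31 + 1.2862·9 + 0.1699·30 = 36.6179
  x_3 = 0.1444·56 + 0.1405·31 + 0.1444·9 + 1.0545·30 = 45.3741
Output multipliers (column sums of L):
  Textiles: 1.6530
  Finance: 2.1257
  Mining: 1.9490
  Transport: 1.6471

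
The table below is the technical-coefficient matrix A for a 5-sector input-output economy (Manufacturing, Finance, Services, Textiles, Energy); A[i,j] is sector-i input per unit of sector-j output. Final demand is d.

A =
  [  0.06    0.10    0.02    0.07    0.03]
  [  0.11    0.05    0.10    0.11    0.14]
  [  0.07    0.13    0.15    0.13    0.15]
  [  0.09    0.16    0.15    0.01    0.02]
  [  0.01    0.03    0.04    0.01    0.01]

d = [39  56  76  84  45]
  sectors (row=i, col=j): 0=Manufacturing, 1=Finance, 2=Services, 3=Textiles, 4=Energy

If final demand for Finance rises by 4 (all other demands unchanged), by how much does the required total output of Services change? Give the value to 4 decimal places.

0.9110

Form M = I − A:
  [  0.94   -0.10   -0.02   -0.07   -0.03]
  [ -0.11    0.95   -0.10   -0.11   -0.14]
  [ -0.07   -0.13    0.85   -0.13   -0.15]
  [ -0.09   -0.16   -0.15    0.99   -0.02]
  [ -0.01   -0.03   -0.04   -0.01    0.99]
Leontief inverse L = M⁻¹:
  [  1.0959    0.1434    0.0638    0.1025    0.0652]
  [  0.1623    1.1269    0.1740    0.1615    0.1939]
  [  0.1418    0.2277    1.2531    0.2022    0.2305]
  [  0.1478    0.2306    0.2250    1.0767    0.0929]
  [  0.0232    0.0471    0.0588    0.0250    1.0269]
Total output x = L · d:
  x_0 = 1.0959·39 + 0.1434·56 + 0.0638·76 + 0.1025·84 + 0.0652·45 = 67.1599
  x_1 = 0.1623·39 + 1.1269·56 + 0.1740·76 + 0.1615·84 + 0.1939·45 = 104.9518
  x_2 = 0.1418·39 + 0.2277·56 + 1.2531·76 + 0.2022·84 + 0.2305·45 = 140.8766
  x_3 = 0.1478·39 + 0.2306·56 + 0.2250·76 + 1.0767·84 + 0.0929·45 = 130.3986
  x_4 = 0.0232·39 + 0.0471·56 + 0.0588·76 + 0.0250·84 + 1.0269·45 = 56.3224
Δx_2 = L[2,1] · Δd_1 = 0.2277 · 4 = 0.9110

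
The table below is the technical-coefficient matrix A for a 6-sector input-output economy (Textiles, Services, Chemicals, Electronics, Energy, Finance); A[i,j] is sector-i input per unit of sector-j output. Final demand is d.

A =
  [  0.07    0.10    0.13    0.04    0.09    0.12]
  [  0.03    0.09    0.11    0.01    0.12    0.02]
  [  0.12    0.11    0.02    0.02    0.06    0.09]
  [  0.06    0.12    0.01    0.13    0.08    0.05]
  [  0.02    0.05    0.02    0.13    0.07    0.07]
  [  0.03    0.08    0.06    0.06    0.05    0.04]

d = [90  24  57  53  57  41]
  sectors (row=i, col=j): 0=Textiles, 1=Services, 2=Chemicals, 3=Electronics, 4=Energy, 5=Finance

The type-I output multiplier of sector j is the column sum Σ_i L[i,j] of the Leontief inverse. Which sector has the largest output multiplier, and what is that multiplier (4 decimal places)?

Form M = I − A:
  [  0.93   -0.10   -0.13   -0.04   -0.09   -0.12]
  [ -0.03    0.91   -0.11   -0.01   -0.12   -0.02]
  [ -0.12   -0.11    0.98   -0.02   -0.06   -0.09]
  [ -0.06   -0.12   -0.01    0.87   -0.08   -0.05]
  [ -0.02   -0.05   -0.02   -0.13    0.93   -0.07]
  [ -0.03   -0.08   -0.06   -0.06   -0.05    0.96]
Leontief inverse L = M⁻¹:
  [  1.1202    0.1823    0.1842    0.0942    0.1615    0.1778]
  [  0.0644    1.1446    0.1447    0.0491    0.1707    0.0605]
  [  0.1547    0.1730    1.0717    0.0608    0.1189    0.1353]
  [  0.0958    0.1896    0.0547    1.1853    0.1442    0.0933]
  [  0.0487    0.1054    0.0493    0.1787    1.1177    0.1037]
  [  0.0586    0.1292    0.0908    0.0942    0.0939    1.0719]
Total output x = L · d:
  x_0 = 1.1202·90 + 0.1823·24 + 0.1842·57 + 0.0942·53 + 0.1615·57 + 0.1778·41 = 137.1792
  x_1 = 0.0644·90 + 1.1446·24 + 0.1447·57 + 0.0491·53 + 0.1707·57 + 0.0605·41 = 56.3301
  x_2 = 0.1547·90 + 0.1730·24 + 1.0717·57 + 0.0608·53 + 0.1189·57 + 0.1353·41 = 94.7104
  x_3 = 0.0958·90 + 0.1896·24 + 0.0547·57 + 1.1853·53 + 0.1442·57 + 0.0933·41 = 91.1518
  x_4 = 0.0487·90 + 0.1054·24 + 0.0493·57 + 0.1787·53 + 1.1177·57 + 0.1037·41 = 87.1540
  x_5 = 0.0586·90 + 0.1292·24 + 0.0908·57 + 0.0942·53 + 0.0939·57 + 1.0719·41 = 67.8450
Output multipliers (column sums of L):
  Textiles: 1.5423
  Services: 1.9241
  Chemicals: 1.5954
  Electronics: 1.6624
  Energy: 1.8070
  Finance: 1.6425

Services (1.9241)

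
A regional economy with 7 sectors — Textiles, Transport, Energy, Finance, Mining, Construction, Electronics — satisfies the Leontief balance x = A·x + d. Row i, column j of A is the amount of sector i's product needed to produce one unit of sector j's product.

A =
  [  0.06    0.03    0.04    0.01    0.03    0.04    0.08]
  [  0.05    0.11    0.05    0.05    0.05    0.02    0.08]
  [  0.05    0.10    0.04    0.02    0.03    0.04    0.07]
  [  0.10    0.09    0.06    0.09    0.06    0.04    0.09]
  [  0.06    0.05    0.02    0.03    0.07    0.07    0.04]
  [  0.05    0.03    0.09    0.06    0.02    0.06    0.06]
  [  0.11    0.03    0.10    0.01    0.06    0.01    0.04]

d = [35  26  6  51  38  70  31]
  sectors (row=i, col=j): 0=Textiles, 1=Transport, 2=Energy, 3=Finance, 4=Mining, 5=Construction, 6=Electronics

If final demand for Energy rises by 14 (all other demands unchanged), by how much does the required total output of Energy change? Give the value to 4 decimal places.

Form M = I − A:
  [  0.94   -0.03   -0.04   -0.01   -0.03   -0.04   -0.08]
  [ -0.05    0.89   -0.05   -0.05   -0.05   -0.02   -0.08]
  [ -0.05   -0.10    0.96   -0.02   -0.03   -0.04   -0.07]
  [ -0.10   -0.09   -0.06    0.91   -0.06   -0.04   -0.09]
  [ -0.06   -0.05   -0.02   -0.03    0.93   -0.07   -0.04]
  [ -0.05   -0.03   -0.09   -0.06   -0.02    0.94   -0.06]
  [ -0.11   -0.03   -0.10   -0.01   -0.06   -0.01    0.96]
Leontief inverse L = M⁻¹:
  [  1.0917    0.0551    0.0674    0.0231    0.0500    0.0564    0.1082]
  [  0.0958    1.1542    0.0873    0.0733    0.0816    0.0429    0.1235]
  [  0.0876    0.1361    1.0726    0.0389    0.0554    0.0592    0.1065]
  [  0.1599    0.1438    0.1082    1.1205    0.0997    0.0711    0.1469]
  [  0.0957    0.0810    0.0505    0.0496    1.0943    0.0923    0.0744]
  [  0.0911    0.0678    0.1252    0.0814    0.0456    1.0824    0.0995]
  [  0.1458    0.0638    0.1278    0.0246    0.0840    0.0317    1.0762]
Total output x = L · d:
  x_0 = 1.0917·35 + 0.0551·26 + 0.0674·6 + 0.0231·51 + 0.0500·38 + 0.0564·70 + 0.1082·31 = 50.4210
  x_1 = 0.0958·35 + 1.1542·26 + 0.0873·6 + 0.0733·51 + 0.0816·38 + 0.0429·70 + 0.1235·31 = 47.5487
  x_2 = 0.0876·35 + 0.1361·26 + 1.0726·6 + 0.0389·51 + 0.0554·38 + 0.0592·70 + 0.1065·31 = 24.5741
  x_3 = 0.1599·35 + 0.1438·26 + 0.1082·6 + 1.1205·51 + 0.0997·38 + 0.0711·70 + 0.1469·31 = 80.4535
  x_4 = 0.0957·35 + 0.0810·26 + 0.0505·6 + 0.0496·51 + 1.0943·38 + 0.0923·70 + 0.0744·31 = 58.6462
  x_5 = 0.0911·35 + 0.0678·26 + 0.1252·6 + 0.0814·51 + 0.0456·38 + 1.0824·70 + 0.0995·31 = 90.4393
  x_6 = 0.1458·35 + 0.0638·26 + 0.1278·6 + 0.0246·51 + 0.0840·38 + 0.0317·70 + 1.0762·31 = 47.5603
Δx_2 = L[2,2] · Δd_2 = 1.0726 · 14 = 15.0169

15.0169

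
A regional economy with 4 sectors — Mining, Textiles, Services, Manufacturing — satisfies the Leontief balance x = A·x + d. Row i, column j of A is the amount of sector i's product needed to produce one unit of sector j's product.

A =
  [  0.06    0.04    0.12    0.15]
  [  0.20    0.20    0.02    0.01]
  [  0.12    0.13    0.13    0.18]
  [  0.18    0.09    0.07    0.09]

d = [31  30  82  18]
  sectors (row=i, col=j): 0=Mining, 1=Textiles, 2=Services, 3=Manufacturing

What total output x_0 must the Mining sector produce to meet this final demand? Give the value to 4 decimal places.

Form M = I − A:
  [  0.94   -0.04   -0.12   -0.15]
  [ -0.20    0.80   -0.02   -0.01]
  [ -0.12   -0.13    0.87   -0.18]
  [ -0.18   -0.09   -0.07    0.91]
Leontief inverse L = M⁻¹:
  [  1.1542    0.1125    0.1801    0.2271]
  [  0.2986    1.2863    0.0771    0.0786]
  [  0.2613    0.2425    1.2140    0.2859]
  [  0.2779    0.1681    0.1366    1.1736]
Total output x = L · d:
  x_0 = 1.1542·31 + 0.1125·30 + 0.1801·82 + 0.2271·18 = 58.0110
  x_1 = 0.2986·31 + 1.2863·30 + 0.0771·82 + 0.0786·18 = 55.5795
  x_2 = 0.2613·31 + 0.2425·30 + 1.2140·82 + 0.2859·18 = 120.0742
  x_3 = 0.2779·31 + 0.1681·30 + 0.1366·82 + 1.1736·18 = 45.9883

58.0110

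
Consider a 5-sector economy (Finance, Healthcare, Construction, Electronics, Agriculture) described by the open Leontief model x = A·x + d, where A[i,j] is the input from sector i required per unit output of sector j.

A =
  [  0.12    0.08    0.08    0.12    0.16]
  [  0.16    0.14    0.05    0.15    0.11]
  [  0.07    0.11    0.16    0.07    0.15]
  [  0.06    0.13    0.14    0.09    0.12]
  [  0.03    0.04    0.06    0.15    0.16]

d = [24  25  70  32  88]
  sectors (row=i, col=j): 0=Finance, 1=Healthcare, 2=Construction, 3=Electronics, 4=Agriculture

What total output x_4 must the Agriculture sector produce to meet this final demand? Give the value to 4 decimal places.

137.8845

Form M = I − A:
  [  0.88   -0.08   -0.08   -0.12   -0.16]
  [ -0.16    0.86   -0.05   -0.15   -0.11]
  [ -0.07   -0.11    0.84   -0.07   -0.15]
  [ -0.06   -0.13   -0.14    0.91   -0.12]
  [ -0.03   -0.04   -0.06   -0.15    0.84]
Leontief inverse L = M⁻¹:
  [  1.2159    0.1927    0.1943    0.2613    0.3289]
  [  0.2759    1.2709    0.1742    0.3078    0.2941]
  [  0.1679    0.2257    1.2778    0.2104    0.3198]
  [  0.1582    0.2458    0.2543    1.2265    0.2829]
  [  0.0968    0.1274    0.1519    0.2580    1.2896]
Total output x = L · d:
  x_0 = 1.2159·24 + 0.1927·25 + 0.1943·70 + 0.2613·32 + 0.3289·88 = 84.9015
  x_1 = 0.2759·24 + 1.2709·25 + 0.1742·70 + 0.3078·32 + 0.2941·88 = 86.3195
  x_2 = 0.1679·24 + 0.2257·25 + 1.2778·70 + 0.2104·32 + 0.3198·88 = 133.9920
  x_3 = 0.1582·24 + 0.2458·25 + 0.2543·70 + 1.2265·32 + 0.2829·88 = 91.8908
  x_4 = 0.0968·24 + 0.1274·25 + 0.1519·70 + 0.2580·32 + 1.2896·88 = 137.8845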